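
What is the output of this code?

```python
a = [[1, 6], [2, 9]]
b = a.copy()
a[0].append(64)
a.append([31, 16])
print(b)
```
[[1, 6, 64], [2, 9]]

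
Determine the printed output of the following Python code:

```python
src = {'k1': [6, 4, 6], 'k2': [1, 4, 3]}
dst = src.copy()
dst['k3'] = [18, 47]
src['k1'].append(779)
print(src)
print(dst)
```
{'k1': [6, 4, 6, 779], 'k2': [1, 4, 3]}
{'k1': [6, 4, 6, 779], 'k2': [1, 4, 3], 'k3': [18, 47]}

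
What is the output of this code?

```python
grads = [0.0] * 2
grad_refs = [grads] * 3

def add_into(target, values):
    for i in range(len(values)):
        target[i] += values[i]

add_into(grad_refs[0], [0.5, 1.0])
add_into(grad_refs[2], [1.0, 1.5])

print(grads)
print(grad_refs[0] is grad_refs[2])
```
[1.5, 2.5]
True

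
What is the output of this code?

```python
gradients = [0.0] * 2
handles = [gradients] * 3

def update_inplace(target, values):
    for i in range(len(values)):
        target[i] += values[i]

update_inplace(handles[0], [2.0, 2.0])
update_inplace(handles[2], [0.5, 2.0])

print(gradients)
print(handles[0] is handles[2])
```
[2.5, 4.0]
True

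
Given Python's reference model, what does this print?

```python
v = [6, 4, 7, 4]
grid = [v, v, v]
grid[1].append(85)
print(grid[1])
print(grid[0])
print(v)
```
[6, 4, 7, 4, 85]
[6, 4, 7, 4, 85]
[6, 4, 7, 4, 85]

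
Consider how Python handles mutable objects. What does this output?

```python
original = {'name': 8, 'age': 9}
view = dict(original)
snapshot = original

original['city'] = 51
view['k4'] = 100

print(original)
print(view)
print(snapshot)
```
{'name': 8, 'age': 9, 'city': 51}
{'name': 8, 'age': 9, 'k4': 100}
{'name': 8, 'age': 9, 'city': 51}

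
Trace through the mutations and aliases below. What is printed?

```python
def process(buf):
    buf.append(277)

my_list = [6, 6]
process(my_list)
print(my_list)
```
[6, 6, 277]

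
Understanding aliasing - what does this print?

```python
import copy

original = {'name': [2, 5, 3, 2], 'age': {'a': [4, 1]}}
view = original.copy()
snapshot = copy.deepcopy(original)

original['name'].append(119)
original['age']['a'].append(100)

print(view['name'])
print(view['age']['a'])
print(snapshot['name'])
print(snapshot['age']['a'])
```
[2, 5, 3, 2, 119]
[4, 1, 100]
[2, 5, 3, 2]
[4, 1]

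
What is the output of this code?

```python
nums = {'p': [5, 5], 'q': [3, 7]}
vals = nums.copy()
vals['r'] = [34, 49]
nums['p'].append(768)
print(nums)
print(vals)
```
{'p': [5, 5, 768], 'q': [3, 7]}
{'p': [5, 5, 768], 'q': [3, 7], 'r': [34, 49]}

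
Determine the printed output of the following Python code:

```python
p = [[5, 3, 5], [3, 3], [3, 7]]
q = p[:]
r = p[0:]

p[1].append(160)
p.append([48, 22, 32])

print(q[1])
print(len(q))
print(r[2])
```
[3, 3, 160]
3
[3, 7]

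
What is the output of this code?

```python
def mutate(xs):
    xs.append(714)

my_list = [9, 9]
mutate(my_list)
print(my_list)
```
[9, 9, 714]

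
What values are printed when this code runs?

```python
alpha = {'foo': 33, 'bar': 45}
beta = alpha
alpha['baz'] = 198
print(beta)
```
{'foo': 33, 'bar': 45, 'baz': 198}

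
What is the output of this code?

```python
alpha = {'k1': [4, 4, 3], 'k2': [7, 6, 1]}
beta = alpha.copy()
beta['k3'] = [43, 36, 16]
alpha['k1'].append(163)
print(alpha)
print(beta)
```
{'k1': [4, 4, 3, 163], 'k2': [7, 6, 1]}
{'k1': [4, 4, 3, 163], 'k2': [7, 6, 1], 'k3': [43, 36, 16]}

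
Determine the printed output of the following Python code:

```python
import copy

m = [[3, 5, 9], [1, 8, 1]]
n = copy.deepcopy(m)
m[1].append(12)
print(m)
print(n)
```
[[3, 5, 9], [1, 8, 1, 12]]
[[3, 5, 9], [1, 8, 1]]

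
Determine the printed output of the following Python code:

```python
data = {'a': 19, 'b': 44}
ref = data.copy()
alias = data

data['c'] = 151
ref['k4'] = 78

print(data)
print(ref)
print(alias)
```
{'a': 19, 'b': 44, 'c': 151}
{'a': 19, 'b': 44, 'k4': 78}
{'a': 19, 'b': 44, 'c': 151}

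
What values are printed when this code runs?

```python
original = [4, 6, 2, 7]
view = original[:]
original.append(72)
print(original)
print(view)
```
[4, 6, 2, 7, 72]
[4, 6, 2, 7]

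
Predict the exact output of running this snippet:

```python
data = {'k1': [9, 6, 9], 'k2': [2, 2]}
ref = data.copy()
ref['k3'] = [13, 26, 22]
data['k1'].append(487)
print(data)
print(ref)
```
{'k1': [9, 6, 9, 487], 'k2': [2, 2]}
{'k1': [9, 6, 9, 487], 'k2': [2, 2], 'k3': [13, 26, 22]}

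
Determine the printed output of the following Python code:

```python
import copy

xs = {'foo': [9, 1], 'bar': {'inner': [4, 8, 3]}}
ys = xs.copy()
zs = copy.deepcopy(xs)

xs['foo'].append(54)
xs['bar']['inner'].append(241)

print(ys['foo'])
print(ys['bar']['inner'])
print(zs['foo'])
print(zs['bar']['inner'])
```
[9, 1, 54]
[4, 8, 3, 241]
[9, 1]
[4, 8, 3]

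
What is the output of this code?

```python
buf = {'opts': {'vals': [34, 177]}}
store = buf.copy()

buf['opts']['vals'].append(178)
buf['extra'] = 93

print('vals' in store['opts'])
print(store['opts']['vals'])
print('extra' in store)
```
True
[34, 177, 178]
False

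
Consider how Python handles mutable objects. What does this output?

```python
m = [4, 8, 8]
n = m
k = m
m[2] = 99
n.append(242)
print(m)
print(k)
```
[4, 8, 99, 242]
[4, 8, 99, 242]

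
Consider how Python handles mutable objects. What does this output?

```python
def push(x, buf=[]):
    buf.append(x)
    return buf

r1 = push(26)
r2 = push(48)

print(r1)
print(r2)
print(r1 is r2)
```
[26, 48]
[26, 48]
True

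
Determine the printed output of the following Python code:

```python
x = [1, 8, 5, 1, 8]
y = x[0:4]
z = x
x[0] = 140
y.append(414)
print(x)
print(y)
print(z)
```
[140, 8, 5, 1, 8]
[1, 8, 5, 1, 414]
[140, 8, 5, 1, 8]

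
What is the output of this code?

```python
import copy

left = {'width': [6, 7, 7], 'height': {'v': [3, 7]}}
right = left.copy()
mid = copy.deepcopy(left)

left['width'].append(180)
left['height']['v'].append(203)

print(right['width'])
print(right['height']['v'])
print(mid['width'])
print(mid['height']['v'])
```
[6, 7, 7, 180]
[3, 7, 203]
[6, 7, 7]
[3, 7]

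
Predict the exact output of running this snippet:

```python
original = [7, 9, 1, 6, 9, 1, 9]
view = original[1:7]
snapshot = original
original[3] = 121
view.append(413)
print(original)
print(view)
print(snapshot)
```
[7, 9, 1, 121, 9, 1, 9]
[9, 1, 6, 9, 1, 9, 413]
[7, 9, 1, 121, 9, 1, 9]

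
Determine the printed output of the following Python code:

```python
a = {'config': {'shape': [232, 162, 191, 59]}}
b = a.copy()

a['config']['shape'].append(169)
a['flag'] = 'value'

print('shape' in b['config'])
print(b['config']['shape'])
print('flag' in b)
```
True
[232, 162, 191, 59, 169]
False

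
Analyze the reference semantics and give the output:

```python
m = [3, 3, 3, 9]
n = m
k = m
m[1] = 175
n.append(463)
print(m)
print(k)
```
[3, 175, 3, 9, 463]
[3, 175, 3, 9, 463]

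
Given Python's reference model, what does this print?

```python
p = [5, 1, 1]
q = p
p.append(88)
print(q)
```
[5, 1, 1, 88]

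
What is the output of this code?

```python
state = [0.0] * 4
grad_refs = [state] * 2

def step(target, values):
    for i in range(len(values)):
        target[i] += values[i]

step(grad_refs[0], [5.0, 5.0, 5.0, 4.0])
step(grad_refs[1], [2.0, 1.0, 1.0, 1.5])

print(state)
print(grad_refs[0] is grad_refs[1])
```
[7.0, 6.0, 6.0, 5.5]
True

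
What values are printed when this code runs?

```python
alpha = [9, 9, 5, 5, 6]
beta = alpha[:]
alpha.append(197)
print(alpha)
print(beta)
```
[9, 9, 5, 5, 6, 197]
[9, 9, 5, 5, 6]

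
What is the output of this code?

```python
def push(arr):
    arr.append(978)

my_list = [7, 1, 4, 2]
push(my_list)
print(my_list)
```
[7, 1, 4, 2, 978]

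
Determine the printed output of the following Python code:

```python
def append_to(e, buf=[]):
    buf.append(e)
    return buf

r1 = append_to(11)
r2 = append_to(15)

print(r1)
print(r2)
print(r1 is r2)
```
[11, 15]
[11, 15]
True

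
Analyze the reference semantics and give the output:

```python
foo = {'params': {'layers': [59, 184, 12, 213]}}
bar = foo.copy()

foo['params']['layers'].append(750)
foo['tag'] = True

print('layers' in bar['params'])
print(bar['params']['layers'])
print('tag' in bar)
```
True
[59, 184, 12, 213, 750]
False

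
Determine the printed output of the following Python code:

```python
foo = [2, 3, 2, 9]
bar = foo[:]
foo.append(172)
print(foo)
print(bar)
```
[2, 3, 2, 9, 172]
[2, 3, 2, 9]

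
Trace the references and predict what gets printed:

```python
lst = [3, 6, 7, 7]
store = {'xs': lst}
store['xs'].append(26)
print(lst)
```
[3, 6, 7, 7, 26]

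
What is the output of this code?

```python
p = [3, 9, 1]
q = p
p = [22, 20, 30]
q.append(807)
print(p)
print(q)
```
[22, 20, 30]
[3, 9, 1, 807]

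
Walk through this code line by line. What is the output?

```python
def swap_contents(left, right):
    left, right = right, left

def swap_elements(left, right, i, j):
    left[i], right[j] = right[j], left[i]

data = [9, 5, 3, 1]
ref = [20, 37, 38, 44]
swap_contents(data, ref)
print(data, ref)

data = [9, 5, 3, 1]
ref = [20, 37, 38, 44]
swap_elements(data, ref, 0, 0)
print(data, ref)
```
[9, 5, 3, 1] [20, 37, 38, 44]
[20, 5, 3, 1] [9, 37, 38, 44]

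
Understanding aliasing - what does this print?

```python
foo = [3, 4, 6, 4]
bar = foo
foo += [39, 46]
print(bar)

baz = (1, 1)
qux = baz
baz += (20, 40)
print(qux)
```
[3, 4, 6, 4, 39, 46]
(1, 1)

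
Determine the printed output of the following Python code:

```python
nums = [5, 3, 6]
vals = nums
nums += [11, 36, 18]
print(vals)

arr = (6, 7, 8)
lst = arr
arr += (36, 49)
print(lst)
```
[5, 3, 6, 11, 36, 18]
(6, 7, 8)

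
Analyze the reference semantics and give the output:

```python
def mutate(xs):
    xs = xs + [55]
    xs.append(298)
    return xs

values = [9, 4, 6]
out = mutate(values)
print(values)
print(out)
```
[9, 4, 6]
[9, 4, 6, 55, 298]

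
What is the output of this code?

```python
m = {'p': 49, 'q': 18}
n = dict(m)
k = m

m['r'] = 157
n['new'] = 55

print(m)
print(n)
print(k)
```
{'p': 49, 'q': 18, 'r': 157}
{'p': 49, 'q': 18, 'new': 55}
{'p': 49, 'q': 18, 'r': 157}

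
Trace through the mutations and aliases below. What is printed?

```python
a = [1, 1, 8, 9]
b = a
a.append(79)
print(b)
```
[1, 1, 8, 9, 79]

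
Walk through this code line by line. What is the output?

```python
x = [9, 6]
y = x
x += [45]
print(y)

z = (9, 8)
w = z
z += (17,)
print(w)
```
[9, 6, 45]
(9, 8)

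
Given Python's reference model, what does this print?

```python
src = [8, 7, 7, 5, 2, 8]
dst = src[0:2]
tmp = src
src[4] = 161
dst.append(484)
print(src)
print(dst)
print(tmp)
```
[8, 7, 7, 5, 161, 8]
[8, 7, 484]
[8, 7, 7, 5, 161, 8]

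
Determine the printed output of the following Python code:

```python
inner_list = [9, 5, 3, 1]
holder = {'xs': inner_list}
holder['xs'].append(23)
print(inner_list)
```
[9, 5, 3, 1, 23]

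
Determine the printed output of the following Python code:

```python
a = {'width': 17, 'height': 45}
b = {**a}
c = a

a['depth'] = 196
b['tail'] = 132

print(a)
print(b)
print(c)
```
{'width': 17, 'height': 45, 'depth': 196}
{'width': 17, 'height': 45, 'tail': 132}
{'width': 17, 'height': 45, 'depth': 196}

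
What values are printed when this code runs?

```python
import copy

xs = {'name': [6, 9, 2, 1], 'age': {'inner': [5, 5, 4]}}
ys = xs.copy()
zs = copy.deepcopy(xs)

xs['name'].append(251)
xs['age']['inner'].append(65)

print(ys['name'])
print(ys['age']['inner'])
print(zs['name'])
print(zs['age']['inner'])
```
[6, 9, 2, 1, 251]
[5, 5, 4, 65]
[6, 9, 2, 1]
[5, 5, 4]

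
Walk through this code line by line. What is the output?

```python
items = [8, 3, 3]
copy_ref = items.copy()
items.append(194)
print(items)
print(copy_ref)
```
[8, 3, 3, 194]
[8, 3, 3]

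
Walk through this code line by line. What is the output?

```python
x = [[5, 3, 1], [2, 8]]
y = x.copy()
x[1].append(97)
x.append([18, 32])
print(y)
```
[[5, 3, 1], [2, 8, 97]]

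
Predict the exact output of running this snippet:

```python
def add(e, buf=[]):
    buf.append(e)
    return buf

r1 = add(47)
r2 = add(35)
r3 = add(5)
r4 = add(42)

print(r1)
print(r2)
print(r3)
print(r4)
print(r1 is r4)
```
[47, 35, 5, 42]
[47, 35, 5, 42]
[47, 35, 5, 42]
[47, 35, 5, 42]
True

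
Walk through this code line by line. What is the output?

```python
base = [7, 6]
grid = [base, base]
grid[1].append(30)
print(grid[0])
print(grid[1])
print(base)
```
[7, 6, 30]
[7, 6, 30]
[7, 6, 30]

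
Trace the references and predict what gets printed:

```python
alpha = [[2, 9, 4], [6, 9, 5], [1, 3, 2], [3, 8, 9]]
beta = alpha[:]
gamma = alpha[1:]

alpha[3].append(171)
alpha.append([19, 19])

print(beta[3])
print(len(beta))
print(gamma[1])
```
[3, 8, 9, 171]
4
[1, 3, 2]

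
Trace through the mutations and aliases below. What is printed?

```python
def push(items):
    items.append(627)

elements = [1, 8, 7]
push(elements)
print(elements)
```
[1, 8, 7, 627]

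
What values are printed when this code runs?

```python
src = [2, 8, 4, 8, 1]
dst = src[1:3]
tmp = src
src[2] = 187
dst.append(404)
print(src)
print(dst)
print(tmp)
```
[2, 8, 187, 8, 1]
[8, 4, 404]
[2, 8, 187, 8, 1]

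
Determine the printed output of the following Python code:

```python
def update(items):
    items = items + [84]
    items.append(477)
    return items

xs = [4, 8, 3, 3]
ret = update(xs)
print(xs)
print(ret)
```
[4, 8, 3, 3]
[4, 8, 3, 3, 84, 477]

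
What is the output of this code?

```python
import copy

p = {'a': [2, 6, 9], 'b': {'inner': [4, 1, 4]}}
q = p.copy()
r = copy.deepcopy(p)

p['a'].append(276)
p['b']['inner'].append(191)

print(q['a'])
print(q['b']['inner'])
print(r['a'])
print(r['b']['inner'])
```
[2, 6, 9, 276]
[4, 1, 4, 191]
[2, 6, 9]
[4, 1, 4]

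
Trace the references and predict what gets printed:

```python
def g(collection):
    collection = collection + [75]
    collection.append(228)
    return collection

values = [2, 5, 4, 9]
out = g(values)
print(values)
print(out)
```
[2, 5, 4, 9]
[2, 5, 4, 9, 75, 228]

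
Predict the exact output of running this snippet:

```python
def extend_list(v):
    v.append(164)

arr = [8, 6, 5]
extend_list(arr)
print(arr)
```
[8, 6, 5, 164]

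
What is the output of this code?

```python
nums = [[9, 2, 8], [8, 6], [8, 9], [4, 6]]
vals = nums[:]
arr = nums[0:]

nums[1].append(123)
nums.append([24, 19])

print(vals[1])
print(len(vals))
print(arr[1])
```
[8, 6, 123]
4
[8, 6, 123]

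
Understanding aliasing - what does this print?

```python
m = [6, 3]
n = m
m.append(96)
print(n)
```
[6, 3, 96]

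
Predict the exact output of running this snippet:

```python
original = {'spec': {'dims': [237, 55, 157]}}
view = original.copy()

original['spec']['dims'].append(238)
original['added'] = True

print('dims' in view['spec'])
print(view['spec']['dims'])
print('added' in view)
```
True
[237, 55, 157, 238]
False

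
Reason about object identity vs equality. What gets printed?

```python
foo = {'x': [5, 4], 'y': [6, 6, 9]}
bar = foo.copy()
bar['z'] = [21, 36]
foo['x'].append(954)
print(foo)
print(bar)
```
{'x': [5, 4, 954], 'y': [6, 6, 9]}
{'x': [5, 4, 954], 'y': [6, 6, 9], 'z': [21, 36]}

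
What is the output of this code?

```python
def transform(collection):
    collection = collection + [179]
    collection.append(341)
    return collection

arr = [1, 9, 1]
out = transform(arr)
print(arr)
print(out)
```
[1, 9, 1]
[1, 9, 1, 179, 341]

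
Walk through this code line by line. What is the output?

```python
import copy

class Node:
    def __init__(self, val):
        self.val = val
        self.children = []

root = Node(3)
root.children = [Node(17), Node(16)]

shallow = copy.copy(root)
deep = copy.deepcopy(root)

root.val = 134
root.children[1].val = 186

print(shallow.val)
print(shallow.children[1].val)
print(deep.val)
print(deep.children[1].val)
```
3
186
3
16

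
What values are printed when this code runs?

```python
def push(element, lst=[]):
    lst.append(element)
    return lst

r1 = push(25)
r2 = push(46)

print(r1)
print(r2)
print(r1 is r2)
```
[25, 46]
[25, 46]
True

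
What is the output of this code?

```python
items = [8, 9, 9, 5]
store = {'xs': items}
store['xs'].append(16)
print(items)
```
[8, 9, 9, 5, 16]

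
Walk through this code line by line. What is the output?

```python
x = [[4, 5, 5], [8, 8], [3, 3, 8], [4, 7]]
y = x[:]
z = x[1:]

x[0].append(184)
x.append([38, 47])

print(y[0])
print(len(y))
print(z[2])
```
[4, 5, 5, 184]
4
[4, 7]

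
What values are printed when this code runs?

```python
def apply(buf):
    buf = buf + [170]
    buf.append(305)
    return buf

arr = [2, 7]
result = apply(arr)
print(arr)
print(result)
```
[2, 7]
[2, 7, 170, 305]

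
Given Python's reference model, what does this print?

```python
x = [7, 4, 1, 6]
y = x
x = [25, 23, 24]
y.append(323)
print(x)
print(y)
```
[25, 23, 24]
[7, 4, 1, 6, 323]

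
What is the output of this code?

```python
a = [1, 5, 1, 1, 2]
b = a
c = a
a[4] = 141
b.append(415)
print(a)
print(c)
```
[1, 5, 1, 1, 141, 415]
[1, 5, 1, 1, 141, 415]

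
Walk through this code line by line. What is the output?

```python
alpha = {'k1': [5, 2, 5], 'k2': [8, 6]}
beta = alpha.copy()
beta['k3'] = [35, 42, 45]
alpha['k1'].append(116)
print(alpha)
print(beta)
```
{'k1': [5, 2, 5, 116], 'k2': [8, 6]}
{'k1': [5, 2, 5, 116], 'k2': [8, 6], 'k3': [35, 42, 45]}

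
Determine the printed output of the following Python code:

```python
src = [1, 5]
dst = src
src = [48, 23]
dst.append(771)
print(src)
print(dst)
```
[48, 23]
[1, 5, 771]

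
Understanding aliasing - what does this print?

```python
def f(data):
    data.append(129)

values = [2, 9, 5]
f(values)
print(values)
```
[2, 9, 5, 129]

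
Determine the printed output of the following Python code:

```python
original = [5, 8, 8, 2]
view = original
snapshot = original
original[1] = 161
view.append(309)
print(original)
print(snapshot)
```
[5, 161, 8, 2, 309]
[5, 161, 8, 2, 309]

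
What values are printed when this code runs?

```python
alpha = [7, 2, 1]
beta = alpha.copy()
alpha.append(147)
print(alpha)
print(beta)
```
[7, 2, 1, 147]
[7, 2, 1]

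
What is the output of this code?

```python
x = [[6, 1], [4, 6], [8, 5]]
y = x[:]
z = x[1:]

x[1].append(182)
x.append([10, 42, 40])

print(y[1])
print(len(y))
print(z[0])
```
[4, 6, 182]
3
[4, 6, 182]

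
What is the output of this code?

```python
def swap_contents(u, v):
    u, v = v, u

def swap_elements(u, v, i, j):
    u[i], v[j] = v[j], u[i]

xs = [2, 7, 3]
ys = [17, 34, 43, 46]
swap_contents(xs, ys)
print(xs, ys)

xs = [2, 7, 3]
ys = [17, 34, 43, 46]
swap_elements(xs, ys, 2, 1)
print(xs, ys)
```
[2, 7, 3] [17, 34, 43, 46]
[2, 7, 34] [17, 3, 43, 46]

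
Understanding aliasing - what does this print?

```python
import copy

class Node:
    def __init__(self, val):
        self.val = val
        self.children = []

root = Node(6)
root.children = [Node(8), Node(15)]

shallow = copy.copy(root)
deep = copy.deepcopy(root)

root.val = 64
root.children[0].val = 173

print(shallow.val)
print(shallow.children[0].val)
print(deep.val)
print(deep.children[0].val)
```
6
173
6
8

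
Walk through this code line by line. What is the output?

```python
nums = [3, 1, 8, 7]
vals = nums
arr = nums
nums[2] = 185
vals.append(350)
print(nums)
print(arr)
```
[3, 1, 185, 7, 350]
[3, 1, 185, 7, 350]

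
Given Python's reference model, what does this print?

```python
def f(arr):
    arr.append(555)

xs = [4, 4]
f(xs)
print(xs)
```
[4, 4, 555]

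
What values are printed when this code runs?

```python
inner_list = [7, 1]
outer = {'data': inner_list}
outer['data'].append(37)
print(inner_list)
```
[7, 1, 37]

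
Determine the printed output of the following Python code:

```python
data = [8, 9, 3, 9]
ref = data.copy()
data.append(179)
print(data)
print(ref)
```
[8, 9, 3, 9, 179]
[8, 9, 3, 9]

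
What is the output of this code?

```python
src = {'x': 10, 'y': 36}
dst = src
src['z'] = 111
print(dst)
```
{'x': 10, 'y': 36, 'z': 111}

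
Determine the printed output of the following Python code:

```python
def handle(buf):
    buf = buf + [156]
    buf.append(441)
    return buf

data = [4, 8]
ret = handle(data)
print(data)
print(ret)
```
[4, 8]
[4, 8, 156, 441]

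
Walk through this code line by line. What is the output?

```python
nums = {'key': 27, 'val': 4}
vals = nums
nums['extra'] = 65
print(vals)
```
{'key': 27, 'val': 4, 'extra': 65}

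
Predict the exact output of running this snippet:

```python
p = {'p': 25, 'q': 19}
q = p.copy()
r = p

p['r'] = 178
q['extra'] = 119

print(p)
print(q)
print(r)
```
{'p': 25, 'q': 19, 'r': 178}
{'p': 25, 'q': 19, 'extra': 119}
{'p': 25, 'q': 19, 'r': 178}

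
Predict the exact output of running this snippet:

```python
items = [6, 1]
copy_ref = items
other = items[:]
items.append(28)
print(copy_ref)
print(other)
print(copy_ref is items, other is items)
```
[6, 1, 28]
[6, 1]
True False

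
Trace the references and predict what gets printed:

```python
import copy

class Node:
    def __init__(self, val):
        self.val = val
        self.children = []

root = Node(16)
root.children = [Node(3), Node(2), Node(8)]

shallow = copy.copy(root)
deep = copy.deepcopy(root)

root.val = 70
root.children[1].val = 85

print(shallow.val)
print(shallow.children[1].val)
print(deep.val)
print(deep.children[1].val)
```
16
85
16
2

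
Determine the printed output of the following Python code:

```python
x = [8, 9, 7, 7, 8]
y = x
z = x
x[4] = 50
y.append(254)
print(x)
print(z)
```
[8, 9, 7, 7, 50, 254]
[8, 9, 7, 7, 50, 254]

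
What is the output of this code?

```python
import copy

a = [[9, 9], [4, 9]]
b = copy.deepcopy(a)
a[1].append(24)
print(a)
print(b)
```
[[9, 9], [4, 9, 24]]
[[9, 9], [4, 9]]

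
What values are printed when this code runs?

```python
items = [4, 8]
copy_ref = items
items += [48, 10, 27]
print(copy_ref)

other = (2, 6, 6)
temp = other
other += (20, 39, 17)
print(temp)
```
[4, 8, 48, 10, 27]
(2, 6, 6)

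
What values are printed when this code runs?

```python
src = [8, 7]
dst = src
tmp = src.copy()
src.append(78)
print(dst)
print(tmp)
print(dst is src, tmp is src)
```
[8, 7, 78]
[8, 7]
True False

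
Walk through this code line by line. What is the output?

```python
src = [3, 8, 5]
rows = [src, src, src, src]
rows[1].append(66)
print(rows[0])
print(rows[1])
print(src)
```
[3, 8, 5, 66]
[3, 8, 5, 66]
[3, 8, 5, 66]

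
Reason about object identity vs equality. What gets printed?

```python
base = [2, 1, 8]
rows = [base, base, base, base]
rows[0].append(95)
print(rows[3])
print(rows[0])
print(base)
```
[2, 1, 8, 95]
[2, 1, 8, 95]
[2, 1, 8, 95]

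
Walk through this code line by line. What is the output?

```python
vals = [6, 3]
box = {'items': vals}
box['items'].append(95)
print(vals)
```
[6, 3, 95]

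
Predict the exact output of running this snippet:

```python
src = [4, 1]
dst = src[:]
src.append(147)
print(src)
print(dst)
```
[4, 1, 147]
[4, 1]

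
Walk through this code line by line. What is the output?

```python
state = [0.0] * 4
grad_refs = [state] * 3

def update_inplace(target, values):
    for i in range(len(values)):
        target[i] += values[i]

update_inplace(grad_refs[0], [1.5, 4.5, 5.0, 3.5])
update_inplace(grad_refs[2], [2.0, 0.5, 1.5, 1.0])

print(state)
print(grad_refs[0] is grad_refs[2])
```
[3.5, 5.0, 6.5, 4.5]
True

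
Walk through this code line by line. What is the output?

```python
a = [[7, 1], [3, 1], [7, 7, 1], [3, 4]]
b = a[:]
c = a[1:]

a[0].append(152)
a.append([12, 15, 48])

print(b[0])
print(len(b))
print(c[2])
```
[7, 1, 152]
4
[3, 4]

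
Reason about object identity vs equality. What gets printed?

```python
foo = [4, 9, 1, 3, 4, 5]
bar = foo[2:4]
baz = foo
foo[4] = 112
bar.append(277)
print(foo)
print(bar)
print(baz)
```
[4, 9, 1, 3, 112, 5]
[1, 3, 277]
[4, 9, 1, 3, 112, 5]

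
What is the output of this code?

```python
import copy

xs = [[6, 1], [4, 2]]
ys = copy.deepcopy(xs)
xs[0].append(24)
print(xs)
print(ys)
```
[[6, 1, 24], [4, 2]]
[[6, 1], [4, 2]]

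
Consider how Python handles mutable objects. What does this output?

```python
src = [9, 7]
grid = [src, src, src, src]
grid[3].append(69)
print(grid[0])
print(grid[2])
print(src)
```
[9, 7, 69]
[9, 7, 69]
[9, 7, 69]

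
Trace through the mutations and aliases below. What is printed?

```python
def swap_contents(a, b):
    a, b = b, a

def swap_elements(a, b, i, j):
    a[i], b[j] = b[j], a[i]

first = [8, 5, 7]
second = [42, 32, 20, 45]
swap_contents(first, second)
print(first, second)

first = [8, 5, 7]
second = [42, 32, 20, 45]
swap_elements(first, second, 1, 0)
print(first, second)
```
[8, 5, 7] [42, 32, 20, 45]
[8, 42, 7] [5, 32, 20, 45]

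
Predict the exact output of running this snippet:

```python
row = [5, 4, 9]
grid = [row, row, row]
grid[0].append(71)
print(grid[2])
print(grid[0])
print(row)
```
[5, 4, 9, 71]
[5, 4, 9, 71]
[5, 4, 9, 71]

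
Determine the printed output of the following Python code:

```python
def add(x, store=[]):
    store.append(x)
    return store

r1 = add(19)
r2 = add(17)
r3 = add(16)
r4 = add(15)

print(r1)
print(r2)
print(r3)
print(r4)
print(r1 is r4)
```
[19, 17, 16, 15]
[19, 17, 16, 15]
[19, 17, 16, 15]
[19, 17, 16, 15]
True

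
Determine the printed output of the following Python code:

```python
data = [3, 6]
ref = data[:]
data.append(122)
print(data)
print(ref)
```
[3, 6, 122]
[3, 6]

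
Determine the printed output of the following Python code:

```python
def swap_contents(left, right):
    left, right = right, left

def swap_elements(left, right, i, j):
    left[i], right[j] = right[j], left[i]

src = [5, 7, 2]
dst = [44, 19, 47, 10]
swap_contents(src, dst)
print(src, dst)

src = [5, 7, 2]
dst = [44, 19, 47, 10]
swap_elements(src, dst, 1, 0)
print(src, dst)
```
[5, 7, 2] [44, 19, 47, 10]
[5, 44, 2] [7, 19, 47, 10]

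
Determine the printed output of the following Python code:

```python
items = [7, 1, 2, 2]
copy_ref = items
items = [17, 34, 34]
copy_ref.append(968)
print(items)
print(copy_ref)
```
[17, 34, 34]
[7, 1, 2, 2, 968]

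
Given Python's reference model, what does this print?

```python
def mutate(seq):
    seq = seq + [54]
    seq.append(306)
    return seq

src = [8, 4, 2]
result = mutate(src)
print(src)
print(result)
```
[8, 4, 2]
[8, 4, 2, 54, 306]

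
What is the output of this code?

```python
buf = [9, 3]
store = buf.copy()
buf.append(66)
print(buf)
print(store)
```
[9, 3, 66]
[9, 3]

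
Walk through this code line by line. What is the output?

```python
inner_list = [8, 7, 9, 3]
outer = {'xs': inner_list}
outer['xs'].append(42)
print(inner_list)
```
[8, 7, 9, 3, 42]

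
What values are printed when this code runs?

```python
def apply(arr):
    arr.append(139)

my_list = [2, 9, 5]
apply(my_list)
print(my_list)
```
[2, 9, 5, 139]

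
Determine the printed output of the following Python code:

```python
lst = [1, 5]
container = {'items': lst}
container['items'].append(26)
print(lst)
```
[1, 5, 26]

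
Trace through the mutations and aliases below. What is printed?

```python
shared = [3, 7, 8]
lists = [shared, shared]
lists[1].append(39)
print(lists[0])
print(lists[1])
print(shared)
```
[3, 7, 8, 39]
[3, 7, 8, 39]
[3, 7, 8, 39]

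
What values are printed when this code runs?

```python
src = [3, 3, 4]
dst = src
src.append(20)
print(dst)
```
[3, 3, 4, 20]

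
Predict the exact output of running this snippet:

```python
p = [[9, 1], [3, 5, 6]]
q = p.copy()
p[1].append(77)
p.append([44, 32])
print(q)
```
[[9, 1], [3, 5, 6, 77]]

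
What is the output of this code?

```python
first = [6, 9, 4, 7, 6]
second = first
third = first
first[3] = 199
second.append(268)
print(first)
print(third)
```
[6, 9, 4, 199, 6, 268]
[6, 9, 4, 199, 6, 268]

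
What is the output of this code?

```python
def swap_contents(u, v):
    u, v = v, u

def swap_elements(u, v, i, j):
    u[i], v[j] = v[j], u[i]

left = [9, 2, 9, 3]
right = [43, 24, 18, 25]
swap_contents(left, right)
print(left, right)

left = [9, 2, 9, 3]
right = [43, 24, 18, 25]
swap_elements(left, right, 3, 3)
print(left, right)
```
[9, 2, 9, 3] [43, 24, 18, 25]
[9, 2, 9, 25] [43, 24, 18, 3]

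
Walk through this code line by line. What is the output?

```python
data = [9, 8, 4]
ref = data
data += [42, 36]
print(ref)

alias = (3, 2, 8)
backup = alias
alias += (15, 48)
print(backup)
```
[9, 8, 4, 42, 36]
(3, 2, 8)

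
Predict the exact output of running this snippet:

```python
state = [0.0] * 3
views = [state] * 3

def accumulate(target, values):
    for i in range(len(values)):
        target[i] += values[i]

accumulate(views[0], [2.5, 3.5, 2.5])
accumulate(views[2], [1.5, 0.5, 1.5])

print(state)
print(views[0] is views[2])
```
[4.0, 4.0, 4.0]
True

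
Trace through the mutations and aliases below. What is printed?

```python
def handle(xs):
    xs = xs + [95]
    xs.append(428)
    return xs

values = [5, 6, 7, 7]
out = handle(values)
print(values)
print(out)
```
[5, 6, 7, 7]
[5, 6, 7, 7, 95, 428]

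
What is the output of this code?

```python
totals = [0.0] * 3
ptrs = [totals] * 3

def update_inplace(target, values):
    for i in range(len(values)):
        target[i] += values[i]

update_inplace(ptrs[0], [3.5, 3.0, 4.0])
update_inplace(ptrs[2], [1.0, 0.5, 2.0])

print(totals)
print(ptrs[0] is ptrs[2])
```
[4.5, 3.5, 6.0]
True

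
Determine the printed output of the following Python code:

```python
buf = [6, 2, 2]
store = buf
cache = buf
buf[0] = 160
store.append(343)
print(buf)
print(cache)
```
[160, 2, 2, 343]
[160, 2, 2, 343]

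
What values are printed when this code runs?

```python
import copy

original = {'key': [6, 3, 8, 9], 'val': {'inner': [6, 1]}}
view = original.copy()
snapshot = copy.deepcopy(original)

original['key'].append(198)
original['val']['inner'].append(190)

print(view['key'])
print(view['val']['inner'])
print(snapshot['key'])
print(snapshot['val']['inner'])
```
[6, 3, 8, 9, 198]
[6, 1, 190]
[6, 3, 8, 9]
[6, 1]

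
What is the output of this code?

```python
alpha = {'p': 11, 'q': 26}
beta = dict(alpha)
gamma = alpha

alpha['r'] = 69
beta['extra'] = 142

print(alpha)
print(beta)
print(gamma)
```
{'p': 11, 'q': 26, 'r': 69}
{'p': 11, 'q': 26, 'extra': 142}
{'p': 11, 'q': 26, 'r': 69}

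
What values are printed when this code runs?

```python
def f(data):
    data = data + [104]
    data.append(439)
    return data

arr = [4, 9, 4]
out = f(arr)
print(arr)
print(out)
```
[4, 9, 4]
[4, 9, 4, 104, 439]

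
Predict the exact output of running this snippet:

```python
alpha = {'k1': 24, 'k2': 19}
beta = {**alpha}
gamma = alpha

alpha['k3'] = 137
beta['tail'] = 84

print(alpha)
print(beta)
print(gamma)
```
{'k1': 24, 'k2': 19, 'k3': 137}
{'k1': 24, 'k2': 19, 'tail': 84}
{'k1': 24, 'k2': 19, 'k3': 137}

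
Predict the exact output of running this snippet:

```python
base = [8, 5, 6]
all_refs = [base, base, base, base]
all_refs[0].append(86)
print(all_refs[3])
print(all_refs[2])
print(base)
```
[8, 5, 6, 86]
[8, 5, 6, 86]
[8, 5, 6, 86]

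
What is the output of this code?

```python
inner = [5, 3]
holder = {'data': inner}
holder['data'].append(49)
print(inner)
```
[5, 3, 49]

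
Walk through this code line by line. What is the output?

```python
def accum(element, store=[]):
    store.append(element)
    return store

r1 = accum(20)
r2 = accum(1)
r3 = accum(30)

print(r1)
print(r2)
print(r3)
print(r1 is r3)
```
[20, 1, 30]
[20, 1, 30]
[20, 1, 30]
True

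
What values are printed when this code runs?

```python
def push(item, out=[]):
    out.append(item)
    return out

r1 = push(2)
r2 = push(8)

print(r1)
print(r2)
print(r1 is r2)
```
[2, 8]
[2, 8]
True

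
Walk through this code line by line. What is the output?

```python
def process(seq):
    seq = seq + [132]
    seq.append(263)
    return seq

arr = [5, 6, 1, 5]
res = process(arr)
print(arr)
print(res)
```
[5, 6, 1, 5]
[5, 6, 1, 5, 132, 263]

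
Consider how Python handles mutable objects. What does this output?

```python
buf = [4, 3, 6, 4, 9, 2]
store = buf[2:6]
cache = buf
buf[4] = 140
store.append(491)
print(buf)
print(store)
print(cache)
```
[4, 3, 6, 4, 140, 2]
[6, 4, 9, 2, 491]
[4, 3, 6, 4, 140, 2]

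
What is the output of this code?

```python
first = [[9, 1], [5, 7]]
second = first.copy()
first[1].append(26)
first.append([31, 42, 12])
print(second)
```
[[9, 1], [5, 7, 26]]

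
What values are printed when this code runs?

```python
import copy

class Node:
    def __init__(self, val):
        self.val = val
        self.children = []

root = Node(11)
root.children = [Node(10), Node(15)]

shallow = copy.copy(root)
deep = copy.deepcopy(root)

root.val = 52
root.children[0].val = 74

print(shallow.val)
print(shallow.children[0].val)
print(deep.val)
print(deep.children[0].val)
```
11
74
11
10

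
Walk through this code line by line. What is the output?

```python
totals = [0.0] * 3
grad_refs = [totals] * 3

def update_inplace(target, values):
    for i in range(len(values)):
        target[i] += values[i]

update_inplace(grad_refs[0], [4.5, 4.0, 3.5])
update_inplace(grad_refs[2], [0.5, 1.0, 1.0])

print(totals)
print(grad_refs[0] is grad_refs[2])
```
[5.0, 5.0, 4.5]
True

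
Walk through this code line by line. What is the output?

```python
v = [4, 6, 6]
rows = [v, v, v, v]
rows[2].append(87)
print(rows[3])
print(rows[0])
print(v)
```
[4, 6, 6, 87]
[4, 6, 6, 87]
[4, 6, 6, 87]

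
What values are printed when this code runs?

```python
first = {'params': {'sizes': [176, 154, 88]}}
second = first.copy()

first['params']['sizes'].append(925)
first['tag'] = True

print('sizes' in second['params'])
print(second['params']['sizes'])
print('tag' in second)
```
True
[176, 154, 88, 925]
False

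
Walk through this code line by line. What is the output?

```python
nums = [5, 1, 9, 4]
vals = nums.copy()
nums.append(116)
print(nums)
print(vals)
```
[5, 1, 9, 4, 116]
[5, 1, 9, 4]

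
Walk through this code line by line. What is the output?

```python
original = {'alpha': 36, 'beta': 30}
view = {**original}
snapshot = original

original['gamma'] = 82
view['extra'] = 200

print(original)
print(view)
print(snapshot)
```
{'alpha': 36, 'beta': 30, 'gamma': 82}
{'alpha': 36, 'beta': 30, 'extra': 200}
{'alpha': 36, 'beta': 30, 'gamma': 82}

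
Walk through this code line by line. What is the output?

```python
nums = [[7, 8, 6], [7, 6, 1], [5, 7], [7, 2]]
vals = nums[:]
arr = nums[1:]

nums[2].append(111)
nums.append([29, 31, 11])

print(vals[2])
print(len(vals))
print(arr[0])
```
[5, 7, 111]
4
[7, 6, 1]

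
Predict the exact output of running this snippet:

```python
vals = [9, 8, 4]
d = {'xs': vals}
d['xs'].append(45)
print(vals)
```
[9, 8, 4, 45]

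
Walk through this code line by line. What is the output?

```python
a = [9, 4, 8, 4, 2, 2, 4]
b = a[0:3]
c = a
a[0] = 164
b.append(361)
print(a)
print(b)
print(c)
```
[164, 4, 8, 4, 2, 2, 4]
[9, 4, 8, 361]
[164, 4, 8, 4, 2, 2, 4]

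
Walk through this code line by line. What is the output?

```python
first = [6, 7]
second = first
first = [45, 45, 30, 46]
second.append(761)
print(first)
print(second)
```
[45, 45, 30, 46]
[6, 7, 761]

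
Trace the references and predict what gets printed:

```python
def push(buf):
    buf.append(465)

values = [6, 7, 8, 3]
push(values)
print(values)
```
[6, 7, 8, 3, 465]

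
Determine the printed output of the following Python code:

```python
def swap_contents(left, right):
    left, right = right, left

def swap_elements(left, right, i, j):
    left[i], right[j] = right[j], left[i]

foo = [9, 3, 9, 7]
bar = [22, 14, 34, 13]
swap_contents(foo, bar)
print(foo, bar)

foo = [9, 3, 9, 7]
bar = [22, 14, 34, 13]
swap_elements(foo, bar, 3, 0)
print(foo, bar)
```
[9, 3, 9, 7] [22, 14, 34, 13]
[9, 3, 9, 22] [7, 14, 34, 13]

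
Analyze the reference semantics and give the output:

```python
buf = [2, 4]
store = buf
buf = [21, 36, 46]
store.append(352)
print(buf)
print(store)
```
[21, 36, 46]
[2, 4, 352]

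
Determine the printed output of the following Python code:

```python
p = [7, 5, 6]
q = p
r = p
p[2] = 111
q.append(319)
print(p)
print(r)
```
[7, 5, 111, 319]
[7, 5, 111, 319]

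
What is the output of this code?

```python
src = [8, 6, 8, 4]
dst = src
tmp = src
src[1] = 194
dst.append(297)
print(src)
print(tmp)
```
[8, 194, 8, 4, 297]
[8, 194, 8, 4, 297]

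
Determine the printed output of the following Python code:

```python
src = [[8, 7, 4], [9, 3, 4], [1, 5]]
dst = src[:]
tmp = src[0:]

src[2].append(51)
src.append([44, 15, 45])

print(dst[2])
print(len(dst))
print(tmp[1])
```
[1, 5, 51]
3
[9, 3, 4]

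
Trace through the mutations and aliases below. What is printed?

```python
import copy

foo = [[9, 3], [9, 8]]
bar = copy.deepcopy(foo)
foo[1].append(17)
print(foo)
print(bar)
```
[[9, 3], [9, 8, 17]]
[[9, 3], [9, 8]]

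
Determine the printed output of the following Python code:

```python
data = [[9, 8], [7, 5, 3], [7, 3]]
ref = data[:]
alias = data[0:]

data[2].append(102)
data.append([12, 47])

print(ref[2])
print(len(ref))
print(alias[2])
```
[7, 3, 102]
3
[7, 3, 102]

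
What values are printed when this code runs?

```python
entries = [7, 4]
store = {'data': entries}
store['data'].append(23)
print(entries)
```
[7, 4, 23]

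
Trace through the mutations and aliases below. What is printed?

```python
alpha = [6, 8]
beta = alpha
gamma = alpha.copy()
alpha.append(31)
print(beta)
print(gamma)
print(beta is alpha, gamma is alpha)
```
[6, 8, 31]
[6, 8]
True False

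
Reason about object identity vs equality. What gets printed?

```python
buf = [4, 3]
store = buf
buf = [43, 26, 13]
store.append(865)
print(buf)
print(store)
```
[43, 26, 13]
[4, 3, 865]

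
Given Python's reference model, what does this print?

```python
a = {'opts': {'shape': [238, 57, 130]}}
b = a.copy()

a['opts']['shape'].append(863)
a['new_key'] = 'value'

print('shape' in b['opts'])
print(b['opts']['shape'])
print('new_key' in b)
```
True
[238, 57, 130, 863]
False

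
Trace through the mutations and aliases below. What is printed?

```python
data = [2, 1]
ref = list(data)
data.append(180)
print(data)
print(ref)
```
[2, 1, 180]
[2, 1]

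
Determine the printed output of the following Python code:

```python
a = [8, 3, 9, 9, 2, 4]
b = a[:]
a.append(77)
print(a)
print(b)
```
[8, 3, 9, 9, 2, 4, 77]
[8, 3, 9, 9, 2, 4]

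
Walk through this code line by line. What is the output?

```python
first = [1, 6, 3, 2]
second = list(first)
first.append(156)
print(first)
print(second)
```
[1, 6, 3, 2, 156]
[1, 6, 3, 2]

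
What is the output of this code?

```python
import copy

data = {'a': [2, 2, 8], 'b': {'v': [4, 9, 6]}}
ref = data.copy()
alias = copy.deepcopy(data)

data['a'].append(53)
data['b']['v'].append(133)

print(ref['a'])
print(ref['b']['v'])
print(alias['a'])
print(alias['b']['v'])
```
[2, 2, 8, 53]
[4, 9, 6, 133]
[2, 2, 8]
[4, 9, 6]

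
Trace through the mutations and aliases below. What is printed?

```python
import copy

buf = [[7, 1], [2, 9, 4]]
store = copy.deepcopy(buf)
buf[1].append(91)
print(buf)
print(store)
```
[[7, 1], [2, 9, 4, 91]]
[[7, 1], [2, 9, 4]]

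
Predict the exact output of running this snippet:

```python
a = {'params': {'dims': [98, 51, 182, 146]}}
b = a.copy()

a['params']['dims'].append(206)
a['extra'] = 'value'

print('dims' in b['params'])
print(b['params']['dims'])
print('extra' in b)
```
True
[98, 51, 182, 146, 206]
False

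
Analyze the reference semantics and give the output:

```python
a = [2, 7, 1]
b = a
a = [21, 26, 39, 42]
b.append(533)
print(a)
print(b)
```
[21, 26, 39, 42]
[2, 7, 1, 533]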